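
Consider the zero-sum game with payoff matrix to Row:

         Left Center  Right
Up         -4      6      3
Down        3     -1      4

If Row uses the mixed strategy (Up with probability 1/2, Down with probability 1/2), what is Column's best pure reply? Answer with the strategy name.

If Column plays Left, Row's expected payoff is (1/2)·(-4) + (1/2)·3 = -1/2.
If Column plays Center, Row's expected payoff is (1/2)·6 + (1/2)·(-1) = 5/2.
If Column plays Right, Row's expected payoff is (1/2)·3 + (1/2)·4 = 7/2.
Column minimizes Row's payoff; the smallest is -1/2, so the best response is Left.

Left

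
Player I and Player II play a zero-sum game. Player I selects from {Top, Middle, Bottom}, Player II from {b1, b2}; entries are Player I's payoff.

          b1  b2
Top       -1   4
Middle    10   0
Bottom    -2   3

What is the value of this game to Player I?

8/3

Row minima: Top → -1, Middle → 0, Bottom → -2; maximin = 0.
Column maxima: b1 → 10, b2 → 4; minimax = 4.
0 ≠ 4, so there is no saddle point; optimal play is mixed.
Bottom is strictly dominated by Top, so Player I never plays it.
On the remaining 2×2 (Top, Middle vs b1, b2):
Let Player I play Top with probability p. Expected payoff against b1: (-1)p + 10(1−p) = −11p + 10; against b2: 4p + 0(1−p) = 4p.
Setting these equal: −11p + 10 = 4p ⇒ −15p = -10 ⇒ p = 2/3, and the value is (-11)·(2/3) + 10 = 8/3.
For Player II: with q = P(b1), equating Top's and Middle's payoffs gives −5q + 4 = 10q ⇒ q = 4/15.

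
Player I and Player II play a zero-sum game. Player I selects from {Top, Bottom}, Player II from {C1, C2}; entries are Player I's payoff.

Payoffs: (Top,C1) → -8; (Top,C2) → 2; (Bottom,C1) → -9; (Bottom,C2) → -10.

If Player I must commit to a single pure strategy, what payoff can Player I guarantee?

-8

Row minima: Top → -8, Bottom → -10.
The best of these is -8.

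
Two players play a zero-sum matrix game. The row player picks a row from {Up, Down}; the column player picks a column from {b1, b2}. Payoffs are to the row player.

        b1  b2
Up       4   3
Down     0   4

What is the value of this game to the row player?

Row minima: Up → 3, Down → 0; maximin = 3.
Column maxima: b1 → 4, b2 → 4; minimax = 4.
3 ≠ 4, so there is no saddle point; optimal play is mixed.
Let the row player play Up with probability p. Expected payoff against b1: 4p + 0(1−p) = 4p; against b2: 3p + 4(1−p) = −p + 4.
Setting these equal: 4p = −p + 4 ⇒ 5p = 4 ⇒ p = 4/5, and the value is (4)·(4/5) = 16/5.
For the column player: with q = P(b1), equating Up's and Down's payoffs gives q + 3 = −4q + 4 ⇒ q = 1/5.

16/5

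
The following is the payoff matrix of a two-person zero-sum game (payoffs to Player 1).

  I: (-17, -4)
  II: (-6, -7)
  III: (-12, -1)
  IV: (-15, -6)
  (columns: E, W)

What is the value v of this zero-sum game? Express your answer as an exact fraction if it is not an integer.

-13/2

Row minima: I → -17, II → -7, III → -12, IV → -15; maximin = -7.
Column maxima: E → -6, W → -1; minimax = -6.
-7 ≠ -6, so there is no saddle point; optimal play is mixed.
I is strictly dominated by III, so Player 1 never plays it.
IV is strictly dominated by III, so Player 1 never plays it.
On the remaining 2×2 (II, III vs E, W):
Let Player 1 play II with probability p. Expected payoff against E: (-6)p + (-12)(1−p) = 6p − 12; against W: (-7)p + (-1)(1−p) = −6p − 1.
Setting these equal: 6p − 12 = −6p − 1 ⇒ 12p = 11 ⇒ p = 11/12, and the value is (6)·(11/12) − 12 = -13/2.
For Player 2: with q = P(E), equating II's and III's payoffs gives q − 7 = −11q − 1 ⇒ q = 1/2.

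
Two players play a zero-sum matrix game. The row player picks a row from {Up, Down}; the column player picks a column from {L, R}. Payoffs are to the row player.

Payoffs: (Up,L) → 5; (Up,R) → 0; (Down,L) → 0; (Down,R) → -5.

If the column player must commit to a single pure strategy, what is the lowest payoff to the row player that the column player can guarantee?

0

Column maxima: L → 5, R → 0.
The smallest of these is 0.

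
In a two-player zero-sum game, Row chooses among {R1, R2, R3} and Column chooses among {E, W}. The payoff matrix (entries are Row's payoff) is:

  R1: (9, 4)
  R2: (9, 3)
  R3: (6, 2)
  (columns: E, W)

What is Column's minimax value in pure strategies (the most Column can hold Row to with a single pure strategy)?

Column maxima: E → 9, W → 4.
The smallest of these is 4.

4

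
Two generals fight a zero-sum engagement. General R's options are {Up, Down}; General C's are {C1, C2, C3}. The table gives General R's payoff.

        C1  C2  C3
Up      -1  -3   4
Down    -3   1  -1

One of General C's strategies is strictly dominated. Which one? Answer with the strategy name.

C3

C1 holds General R's payoff strictly below C3 in every row: -1 < 4, -3 < -1.
So C3 is strictly dominated for General C.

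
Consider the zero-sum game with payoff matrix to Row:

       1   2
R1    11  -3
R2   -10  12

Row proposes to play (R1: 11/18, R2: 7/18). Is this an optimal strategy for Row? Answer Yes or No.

Yes

Against 1 this mix gives (11/18)·11 + (7/18)·(-10) = 17/6.
Against 2 this mix gives (11/18)·(-3) + (7/18)·12 = 17/6.
All of Column's active replies (1, 2) yield 17/6, and no column does worse for Row. The mix makes Column indifferent and guarantees 17/6, so it is optimal.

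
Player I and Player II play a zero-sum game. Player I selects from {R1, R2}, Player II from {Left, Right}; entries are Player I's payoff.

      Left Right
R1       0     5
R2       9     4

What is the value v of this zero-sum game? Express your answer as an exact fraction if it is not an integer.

9/2

Row minima: R1 → 0, R2 → 4; maximin = 4.
Column maxima: Left → 9, Right → 5; minimax = 5.
4 ≠ 5, so there is no saddle point; optimal play is mixed.
Let Player I play R1 with probability p. Expected payoff against Left: 0p + 9(1−p) = −9p + 9; against Right: 5p + 4(1−p) = p + 4.
Setting these equal: −9p + 9 = p + 4 ⇒ −10p = -5 ⇒ p = 1/2, and the value is (-9)·(1/2) + 9 = 9/2.
For Player II: with q = P(Left), equating R1's and R2's payoffs gives −5q + 5 = 5q + 4 ⇒ q = 1/10.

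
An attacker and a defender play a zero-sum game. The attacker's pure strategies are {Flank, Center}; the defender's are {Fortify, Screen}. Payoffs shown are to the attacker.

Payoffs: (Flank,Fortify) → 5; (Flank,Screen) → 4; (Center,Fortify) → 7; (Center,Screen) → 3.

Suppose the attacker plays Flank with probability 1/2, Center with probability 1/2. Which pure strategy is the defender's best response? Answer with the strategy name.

If the defender plays Fortify, the attacker's expected payoff is (1/2)·5 + (1/2)·7 = 6.
If the defender plays Screen, the attacker's expected payoff is (1/2)·4 + (1/2)·3 = 7/2.
The defender minimizes the attacker's payoff; the smallest is 7/2, so the best response is Screen.

Screen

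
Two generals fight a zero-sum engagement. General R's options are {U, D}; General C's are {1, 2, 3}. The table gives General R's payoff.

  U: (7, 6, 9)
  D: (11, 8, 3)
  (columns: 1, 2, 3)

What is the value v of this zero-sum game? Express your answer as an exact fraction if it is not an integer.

27/4

Row minima: U → 6, D → 3; maximin = 6.
Column maxima: 1 → 11, 2 → 8, 3 → 9; minimax = 8.
6 ≠ 8, so there is no saddle point; optimal play is mixed.
1 is strictly dominated by 2 (it gives General R strictly more in every row), so General C never plays it.
On the remaining 2×2 (U, D vs 2, 3):
Let General R play U with probability p. Expected payoff against 2: 6p + 8(1−p) = −2p + 8; against 3: 9p + 3(1−p) = 6p + 3.
Setting these equal: −2p + 8 = 6p + 3 ⇒ −8p = -5 ⇒ p = 5/8, and the value is (-2)·(5/8) + 8 = 27/4.
For General C: with q = P(2), equating U's and D's payoffs gives −3q + 9 = 5q + 3 ⇒ q = 3/4.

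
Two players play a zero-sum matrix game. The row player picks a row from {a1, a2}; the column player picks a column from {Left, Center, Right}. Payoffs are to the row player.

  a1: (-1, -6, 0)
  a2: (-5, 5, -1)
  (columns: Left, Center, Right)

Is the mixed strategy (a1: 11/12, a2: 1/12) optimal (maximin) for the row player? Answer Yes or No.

Against Left this mix gives (11/12)·(-1) + (1/12)·(-5) = -4/3.
Against Center this mix gives (11/12)·(-6) + (1/12)·5 = -61/12.
Against Right this mix gives (11/12)·0 + (1/12)·(-1) = -1/12.
The column player will play Center, holding the row player to -61/12. Shifting weight toward the row that does better against Center would raise this floor (the equalizing mix achieves -7/3 against both Center and Left), so the proposed strategy is not optimal.

No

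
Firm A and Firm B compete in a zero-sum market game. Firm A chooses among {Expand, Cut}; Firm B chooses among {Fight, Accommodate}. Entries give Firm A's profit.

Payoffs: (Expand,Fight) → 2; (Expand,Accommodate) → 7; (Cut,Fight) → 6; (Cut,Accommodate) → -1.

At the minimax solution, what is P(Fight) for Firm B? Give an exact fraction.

Row minima: Expand → 2, Cut → -1; maximin = 2.
Column maxima: Fight → 6, Accommodate → 7; minimax = 6.
2 ≠ 6, so there is no saddle point; optimal play is mixed.
Let Firm A play Expand with probability p. Expected payoff against Fight: 2p + 6(1−p) = −4p + 6; against Accommodate: 7p + (-1)(1−p) = 8p − 1.
Setting these equal: −4p + 6 = 8p − 1 ⇒ −12p = -7 ⇒ p = 7/12, and the value is (-4)·(7/12) + 6 = 11/3.
For Firm B: with q = P(Fight), equating Expand's and Cut's payoffs gives −5q + 7 = 7q − 1 ⇒ q = 2/3.

2/3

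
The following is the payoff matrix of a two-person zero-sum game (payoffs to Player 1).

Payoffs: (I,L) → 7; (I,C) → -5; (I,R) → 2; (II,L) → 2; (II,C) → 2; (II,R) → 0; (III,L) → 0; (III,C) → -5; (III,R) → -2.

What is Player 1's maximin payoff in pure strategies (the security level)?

Row minima: I → -5, II → 0, III → -5.
The best of these is 0.

0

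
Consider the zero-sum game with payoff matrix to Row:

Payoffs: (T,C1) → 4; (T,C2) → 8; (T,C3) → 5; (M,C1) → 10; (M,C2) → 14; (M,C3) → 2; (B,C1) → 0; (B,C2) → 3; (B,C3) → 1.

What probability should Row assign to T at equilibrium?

Row minima: T → 4, M → 2, B → 0; maximin = 4.
Column maxima: C1 → 10, C2 → 14, C3 → 5; minimax = 5.
4 ≠ 5, so there is no saddle point; optimal play is mixed.
B is strictly dominated by T, so Row never plays it.
C2 is strictly dominated by C1 (it gives Row strictly more in every row), so Column never plays it.
On the remaining 2×2 (T, M vs C1, C3):
Let Row play T with probability p. Expected payoff against C1: 4p + 10(1−p) = −6p + 10; against C3: 5p + 2(1−p) = 3p + 2.
Setting these equal: −6p + 10 = 3p + 2 ⇒ −9p = -8 ⇒ p = 8/9, and the value is (-6)·(8/9) + 10 = 14/3.
For Column: with q = P(C1), equating T's and M's payoffs gives −q + 5 = 8q + 2 ⇒ q = 1/3.

8/9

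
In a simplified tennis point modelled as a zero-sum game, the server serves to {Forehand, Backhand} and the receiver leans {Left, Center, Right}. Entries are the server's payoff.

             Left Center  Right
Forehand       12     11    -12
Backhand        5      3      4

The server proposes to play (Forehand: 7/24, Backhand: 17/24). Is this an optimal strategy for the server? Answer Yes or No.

Against Left this mix gives (7/24)·12 + (17/24)·5 = 169/24.
Against Center this mix gives (7/24)·11 + (17/24)·3 = 16/3.
Against Right this mix gives (7/24)·(-12) + (17/24)·4 = -2/3.
The receiver will play Right, holding the server to -2/3. Shifting weight toward the row that does better against Right would raise this floor (the equalizing mix achieves 10/3 against both Right and Center), so the proposed strategy is not optimal.

No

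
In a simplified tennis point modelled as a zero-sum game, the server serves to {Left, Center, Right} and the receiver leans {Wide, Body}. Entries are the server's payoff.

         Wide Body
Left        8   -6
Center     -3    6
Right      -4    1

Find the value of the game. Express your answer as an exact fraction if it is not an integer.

30/23

Row minima: Left → -6, Center → -3, Right → -4; maximin = -3.
Column maxima: Wide → 8, Body → 6; minimax = 6.
-3 ≠ 6, so there is no saddle point; optimal play is mixed.
Right is strictly dominated by Center, so the server never plays it.
On the remaining 2×2 (Left, Center vs Wide, Body):
Let the server play Left with probability p. Expected payoff against Wide: 8p + (-3)(1−p) = 11p − 3; against Body: (-6)p + 6(1−p) = −12p + 6.
Setting these equal: 11p − 3 = −12p + 6 ⇒ 23p = 9 ⇒ p = 9/23, and the value is (11)·(9/23) − 3 = 30/23.
For the receiver: with q = P(Wide), equating Left's and Center's payoffs gives 14q − 6 = −9q + 6 ⇒ q = 12/23.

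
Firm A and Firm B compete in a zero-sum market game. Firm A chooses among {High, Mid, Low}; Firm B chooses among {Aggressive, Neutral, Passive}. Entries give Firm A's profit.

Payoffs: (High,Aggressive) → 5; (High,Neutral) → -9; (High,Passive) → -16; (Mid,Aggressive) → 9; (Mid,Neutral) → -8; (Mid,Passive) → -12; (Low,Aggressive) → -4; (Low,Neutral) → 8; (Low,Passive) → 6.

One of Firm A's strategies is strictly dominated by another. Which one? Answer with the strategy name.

Mid gives a strictly higher payoff than High against every column: 9 > 5, -8 > -9, -12 > -16.
So High is strictly dominated and Firm A never plays it.

High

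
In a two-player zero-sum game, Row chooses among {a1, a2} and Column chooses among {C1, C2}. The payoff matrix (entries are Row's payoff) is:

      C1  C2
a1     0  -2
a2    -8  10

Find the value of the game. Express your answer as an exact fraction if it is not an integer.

Row minima: a1 → -2, a2 → -8; maximin = -2.
Column maxima: C1 → 0, C2 → 10; minimax = 0.
-2 ≠ 0, so there is no saddle point; optimal play is mixed.
Let Row play a1 with probability p. Expected payoff against C1: 0p + (-8)(1−p) = 8p − 8; against C2: (-2)p + 10(1−p) = −12p + 10.
Setting these equal: 8p − 8 = −12p + 10 ⇒ 20p = 18 ⇒ p = 9/10, and the value is (8)·(9/10) − 8 = -4/5.
For Column: with q = P(C1), equating a1's and a2's payoffs gives 2q − 2 = −18q + 10 ⇒ q = 3/5.

-4/5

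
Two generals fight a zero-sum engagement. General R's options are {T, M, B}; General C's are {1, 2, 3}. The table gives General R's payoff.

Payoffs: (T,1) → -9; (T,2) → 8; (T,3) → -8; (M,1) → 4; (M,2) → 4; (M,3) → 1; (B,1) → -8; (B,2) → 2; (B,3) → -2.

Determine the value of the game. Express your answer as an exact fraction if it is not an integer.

Row minima: T → -9, M → 1, B → -8; maximin = 1.
Column maxima: 1 → 4, 2 → 8, 3 → 1; minimax = 1.
Since maximin = minimax = 1, there is a saddle point and the value is 1.

1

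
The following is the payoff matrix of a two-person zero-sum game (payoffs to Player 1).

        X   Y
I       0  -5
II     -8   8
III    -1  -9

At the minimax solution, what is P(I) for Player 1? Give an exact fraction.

16/21

Row minima: I → -5, II → -8, III → -9; maximin = -5.
Column maxima: X → 0, Y → 8; minimax = 0.
-5 ≠ 0, so there is no saddle point; optimal play is mixed.
III is strictly dominated by I, so Player 1 never plays it.
On the remaining 2×2 (I, II vs X, Y):
Let Player 1 play I with probability p. Expected payoff against X: 0p + (-8)(1−p) = 8p − 8; against Y: (-5)p + 8(1−p) = −13p + 8.
Setting these equal: 8p − 8 = −13p + 8 ⇒ 21p = 16 ⇒ p = 16/21, and the value is (8)·(16/21) − 8 = -40/21.
For Player 2: with q = P(X), equating I's and II's payoffs gives 5q − 5 = −16q + 8 ⇒ q = 13/21.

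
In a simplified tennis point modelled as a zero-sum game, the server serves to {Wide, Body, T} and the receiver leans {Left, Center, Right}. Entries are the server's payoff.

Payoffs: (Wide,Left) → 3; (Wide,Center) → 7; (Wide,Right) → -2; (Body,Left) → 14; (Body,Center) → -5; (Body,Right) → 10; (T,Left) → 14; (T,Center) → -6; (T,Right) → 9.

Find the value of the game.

5/2

Row minima: Wide → -2, Body → -5, T → -6; maximin = -2.
Column maxima: Left → 14, Center → 7, Right → 10; minimax = 7.
-2 ≠ 7, so there is no saddle point; optimal play is mixed.
Left is strictly dominated by Right (it gives the server strictly more in every row), so the receiver never plays it.
With Left eliminated, T is strictly dominated by Body (Body gives the server strictly more in every remaining column), so the server never plays it.
On the remaining 2×2 (Wide, Body vs Center, Right):
Let the server play Wide with probability p. Expected payoff against Center: 7p + (-5)(1−p) = 12p − 5; against Right: (-2)p + 10(1−p) = −12p + 10.
Setting these equal: 12p − 5 = −12p + 10 ⇒ 24p = 15 ⇒ p = 5/8, and the value is (12)·(5/8) − 5 = 5/2.
For the receiver: with q = P(Center), equating Wide's and Body's payoffs gives 9q − 2 = −15q + 10 ⇒ q = 1/2.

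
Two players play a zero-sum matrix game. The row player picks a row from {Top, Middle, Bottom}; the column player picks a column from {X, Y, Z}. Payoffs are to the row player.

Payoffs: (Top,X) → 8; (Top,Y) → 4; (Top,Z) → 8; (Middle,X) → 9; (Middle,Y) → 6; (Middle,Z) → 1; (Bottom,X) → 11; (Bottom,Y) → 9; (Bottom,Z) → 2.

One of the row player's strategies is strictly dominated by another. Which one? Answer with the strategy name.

Bottom gives a strictly higher payoff than Middle against every column: 11 > 9, 9 > 6, 2 > 1.
So Middle is strictly dominated and the row player never plays it.

Middle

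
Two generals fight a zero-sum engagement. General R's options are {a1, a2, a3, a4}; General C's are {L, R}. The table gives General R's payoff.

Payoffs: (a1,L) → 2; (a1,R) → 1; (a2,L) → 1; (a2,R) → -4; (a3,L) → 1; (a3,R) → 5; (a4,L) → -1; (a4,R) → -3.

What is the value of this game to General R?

Row minima: a1 → 1, a2 → -4, a3 → 1, a4 → -3; maximin = 1.
Column maxima: L → 2, R → 5; minimax = 2.
1 ≠ 2, so there is no saddle point; optimal play is mixed.
a2 is strictly dominated by a1, so General R never plays it.
a4 is strictly dominated by a1, so General R never plays it.
On the remaining 2×2 (a1, a3 vs L, R):
Let General R play a1 with probability p. Expected payoff against L: 2p + 1(1−p) = p + 1; against R: 1p + 5(1−p) = −4p + 5.
Setting these equal: p + 1 = −4p + 5 ⇒ 5p = 4 ⇒ p = 4/5, and the value is (1)·(4/5) + 1 = 9/5.
For General C: with q = P(L), equating a1's and a3's payoffs gives q + 1 = −4q + 5 ⇒ q = 4/5.

9/5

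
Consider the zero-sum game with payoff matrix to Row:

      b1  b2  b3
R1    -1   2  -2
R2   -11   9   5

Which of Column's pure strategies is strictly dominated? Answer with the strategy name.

b2

b1 holds Row's payoff strictly below b2 in every row: -1 < 2, -11 < 9.
So b2 is strictly dominated for Column.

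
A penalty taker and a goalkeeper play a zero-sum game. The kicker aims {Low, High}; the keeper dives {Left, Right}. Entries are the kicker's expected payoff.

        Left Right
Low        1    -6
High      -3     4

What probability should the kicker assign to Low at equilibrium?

1/2

Row minima: Low → -6, High → -3; maximin = -3.
Column maxima: Left → 1, Right → 4; minimax = 1.
-3 ≠ 1, so there is no saddle point; optimal play is mixed.
Let the kicker play Low with probability p. Expected payoff against Left: 1p + (-3)(1−p) = 4p − 3; against Right: (-6)p + 4(1−p) = −10p + 4.
Setting these equal: 4p − 3 = −10p + 4 ⇒ 14p = 7 ⇒ p = 1/2, and the value is (4)·(1/2) − 3 = -1.
For the keeper: with q = P(Left), equating Low's and High's payoffs gives 7q − 6 = −7q + 4 ⇒ q = 5/7.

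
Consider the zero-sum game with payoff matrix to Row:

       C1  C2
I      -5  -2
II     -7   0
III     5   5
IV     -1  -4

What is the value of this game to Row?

5

Row minima: I → -5, II → -7, III → 5, IV → -4; maximin = 5.
Column maxima: C1 → 5, C2 → 5; minimax = 5.
Since maximin = minimax = 5, there is a saddle point and the value is 5.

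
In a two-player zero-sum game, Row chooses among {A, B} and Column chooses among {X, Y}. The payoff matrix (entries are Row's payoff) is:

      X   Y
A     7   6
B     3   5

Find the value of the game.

Row minima: A → 6, B → 3; maximin = 6.
Column maxima: X → 7, Y → 6; minimax = 6.
Since maximin = minimax = 6, there is a saddle point and the value is 6.

6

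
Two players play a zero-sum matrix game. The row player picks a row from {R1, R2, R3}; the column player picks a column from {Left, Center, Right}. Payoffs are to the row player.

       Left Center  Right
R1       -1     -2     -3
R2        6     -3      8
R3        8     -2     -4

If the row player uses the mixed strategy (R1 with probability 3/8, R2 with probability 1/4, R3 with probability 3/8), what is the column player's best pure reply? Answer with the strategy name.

If the column player plays Left, the row player's expected payoff is (3/8)·(-1) + (1/4)·6 + (3/8)·8 = 33/8.
If the column player plays Center, the row player's expected payoff is (3/8)·(-2) + (1/4)·(-3) + (3/8)·(-2) = -9/4.
If the column player plays Right, the row player's expected payoff is (3/8)·(-3) + (1/4)·8 + (3/8)·(-4) = -5/8.
The column player minimizes the row player's payoff; the smallest is -9/4, so the best response is Center.

Center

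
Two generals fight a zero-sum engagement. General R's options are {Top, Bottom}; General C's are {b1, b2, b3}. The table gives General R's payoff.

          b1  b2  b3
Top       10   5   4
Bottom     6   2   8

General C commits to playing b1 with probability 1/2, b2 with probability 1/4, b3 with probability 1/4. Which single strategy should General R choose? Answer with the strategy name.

Top

Expected payoff of Top: (1/2)·10 + (1/4)·5 + (1/4)·4 = 29/4.
Expected payoff of Bottom: (1/2)·6 + (1/4)·2 + (1/4)·8 = 11/2.
The largest is 29/4, so General R's best response is Top.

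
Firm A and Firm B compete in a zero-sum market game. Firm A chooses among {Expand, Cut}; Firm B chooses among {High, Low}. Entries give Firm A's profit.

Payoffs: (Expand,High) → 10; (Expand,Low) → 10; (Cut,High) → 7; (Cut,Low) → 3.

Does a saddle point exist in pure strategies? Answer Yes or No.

Row minima: Expand → 10, Cut → 3; maximin = 10.
Column maxima: High → 10, Low → 10; minimax = 10.
maximin = minimax = 10, so a saddle point exists.

Yes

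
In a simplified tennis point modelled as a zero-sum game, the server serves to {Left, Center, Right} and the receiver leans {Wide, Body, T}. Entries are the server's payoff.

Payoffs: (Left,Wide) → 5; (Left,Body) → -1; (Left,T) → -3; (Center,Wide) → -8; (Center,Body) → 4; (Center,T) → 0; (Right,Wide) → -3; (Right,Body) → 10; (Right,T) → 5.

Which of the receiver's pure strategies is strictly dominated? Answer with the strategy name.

Body

T holds the server's payoff strictly below Body in every row: -3 < -1, 0 < 4, 5 < 10.
So Body is strictly dominated for the receiver.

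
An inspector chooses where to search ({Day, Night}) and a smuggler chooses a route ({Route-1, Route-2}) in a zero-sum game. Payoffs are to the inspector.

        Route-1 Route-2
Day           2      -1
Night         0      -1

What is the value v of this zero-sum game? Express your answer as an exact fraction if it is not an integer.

-1

Row minima: Day → -1, Night → -1; maximin = -1.
Column maxima: Route-1 → 2, Route-2 → -1; minimax = -1.
Since maximin = minimax = -1, there is a saddle point and the value is -1.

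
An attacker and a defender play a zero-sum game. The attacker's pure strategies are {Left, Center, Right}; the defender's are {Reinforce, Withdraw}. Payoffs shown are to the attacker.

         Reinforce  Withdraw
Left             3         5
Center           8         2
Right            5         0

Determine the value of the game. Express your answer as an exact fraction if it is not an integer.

Row minima: Left → 3, Center → 2, Right → 0; maximin = 3.
Column maxima: Reinforce → 8, Withdraw → 5; minimax = 5.
3 ≠ 5, so there is no saddle point; optimal play is mixed.
Right is strictly dominated by Center, so the attacker never plays it.
On the remaining 2×2 (Left, Center vs Reinforce, Withdraw):
Let the attacker play Left with probability p. Expected payoff against Reinforce: 3p + 8(1−p) = −5p + 8; against Withdraw: 5p + 2(1−p) = 3p + 2.
Setting these equal: −5p + 8 = 3p + 2 ⇒ −8p = -6 ⇒ p = 3/4, and the value is (-5)·(3/4) + 8 = 17/4.
For the defender: with q = P(Reinforce), equating Left's and Center's payoffs gives −2q + 5 = 6q + 2 ⇒ q = 3/8.

17/4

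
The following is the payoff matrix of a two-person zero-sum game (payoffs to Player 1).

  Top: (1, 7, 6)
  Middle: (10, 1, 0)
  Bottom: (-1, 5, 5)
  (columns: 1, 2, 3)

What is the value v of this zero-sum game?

4

Row minima: Top → 1, Middle → 0, Bottom → -1; maximin = 1.
Column maxima: 1 → 10, 2 → 7, 3 → 6; minimax = 6.
1 ≠ 6, so there is no saddle point; optimal play is mixed.
Bottom is strictly dominated by Top, so Player 1 never plays it.
With Bottom eliminated, 2 is strictly dominated by 3 (it gives Player 1 strictly more in every remaining row), so Player 2 never plays it.
On the remaining 2×2 (Top, Middle vs 1, 3):
Let Player 1 play Top with probability p. Expected payoff against 1: 1p + 10(1−p) = −9p + 10; against 3: 6p + 0(1−p) = 6p.
Setting these equal: −9p + 10 = 6p ⇒ −15p = -10 ⇒ p = 2/3, and the value is (-9)·(2/3) + 10 = 4.
For Player 2: with q = P(1), equating Top's and Middle's payoffs gives −5q + 6 = 10q ⇒ q = 2/5.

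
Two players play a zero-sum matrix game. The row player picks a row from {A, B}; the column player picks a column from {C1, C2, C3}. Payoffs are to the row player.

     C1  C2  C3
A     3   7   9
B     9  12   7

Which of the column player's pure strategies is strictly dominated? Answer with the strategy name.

C2

C1 holds the row player's payoff strictly below C2 in every row: 3 < 7, 9 < 12.
So C2 is strictly dominated for the column player.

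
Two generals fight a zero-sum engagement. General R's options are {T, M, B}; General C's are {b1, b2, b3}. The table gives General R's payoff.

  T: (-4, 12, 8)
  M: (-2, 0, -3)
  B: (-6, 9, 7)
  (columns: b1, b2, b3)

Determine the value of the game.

Row minima: T → -4, M → -3, B → -6; maximin = -3.
Column maxima: b1 → -2, b2 → 12, b3 → 8; minimax = -2.
-3 ≠ -2, so there is no saddle point; optimal play is mixed.
B is strictly dominated by T, so General R never plays it.
b2 is strictly dominated by b1 (it gives General R strictly more in every row), so General C never plays it.
On the remaining 2×2 (T, M vs b1, b3):
Let General R play T with probability p. Expected payoff against b1: (-4)p + (-2)(1−p) = −2p − 2; against b3: 8p + (-3)(1−p) = 11p − 3.
Setting these equal: −2p − 2 = 11p − 3 ⇒ −13p = -1 ⇒ p = 1/13, and the value is (-2)·(1/13) − 2 = -28/13.
For General C: with q = P(b1), equating T's and M's payoffs gives −12q + 8 = q − 3 ⇒ q = 11/13.

-28/13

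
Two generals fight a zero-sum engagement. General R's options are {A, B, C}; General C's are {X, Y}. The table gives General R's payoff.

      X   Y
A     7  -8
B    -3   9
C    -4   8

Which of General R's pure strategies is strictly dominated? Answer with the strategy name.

C

B gives a strictly higher payoff than C against every column: -3 > -4, 9 > 8.
So C is strictly dominated and General R never plays it.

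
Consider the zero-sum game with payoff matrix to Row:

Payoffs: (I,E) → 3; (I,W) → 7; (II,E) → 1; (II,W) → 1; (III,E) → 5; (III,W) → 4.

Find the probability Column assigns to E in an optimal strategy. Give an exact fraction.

Row minima: I → 3, II → 1, III → 4; maximin = 4.
Column maxima: E → 5, W → 7; minimax = 5.
4 ≠ 5, so there is no saddle point; optimal play is mixed.
II is strictly dominated by I, so Row never plays it.
On the remaining 2×2 (I, III vs E, W):
Let Row play I with probability p. Expected payoff against E: 3p + 5(1−p) = −2p + 5; against W: 7p + 4(1−p) = 3p + 4.
Setting these equal: −2p + 5 = 3p + 4 ⇒ −5p = -1 ⇒ p = 1/5, and the value is (-2)·(1/5) + 5 = 23/5.
For Column: with q = P(E), equating I's and III's payoffs gives −4q + 7 = q + 4 ⇒ q = 3/5.

3/5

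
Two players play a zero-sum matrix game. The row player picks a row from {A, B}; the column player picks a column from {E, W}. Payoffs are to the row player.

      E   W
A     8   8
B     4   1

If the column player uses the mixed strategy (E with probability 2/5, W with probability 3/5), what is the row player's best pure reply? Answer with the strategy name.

Expected payoff of A: (2/5)·8 + (3/5)·8 = 8.
Expected payoff of B: (2/5)·4 + (3/5)·1 = 11/5.
The largest is 8, so the row player's best response is A.

A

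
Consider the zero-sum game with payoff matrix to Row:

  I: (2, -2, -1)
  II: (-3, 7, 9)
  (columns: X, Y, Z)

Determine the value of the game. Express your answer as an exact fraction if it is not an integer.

4/7

Row minima: I → -2, II → -3; maximin = -2.
Column maxima: X → 2, Y → 7, Z → 9; minimax = 2.
-2 ≠ 2, so there is no saddle point; optimal play is mixed.
Z is strictly dominated by Y (it gives Row strictly more in every row), so Column never plays it.
On the remaining 2×2 (I, II vs X, Y):
Let Row play I with probability p. Expected payoff against X: 2p + (-3)(1−p) = 5p − 3; against Y: (-2)p + 7(1−p) = −9p + 7.
Setting these equal: 5p − 3 = −9p + 7 ⇒ 14p = 10 ⇒ p = 5/7, and the value is (5)·(5/7) − 3 = 4/7.
For Column: with q = P(X), equating I's and II's payoffs gives 4q − 2 = −10q + 7 ⇒ q = 9/14.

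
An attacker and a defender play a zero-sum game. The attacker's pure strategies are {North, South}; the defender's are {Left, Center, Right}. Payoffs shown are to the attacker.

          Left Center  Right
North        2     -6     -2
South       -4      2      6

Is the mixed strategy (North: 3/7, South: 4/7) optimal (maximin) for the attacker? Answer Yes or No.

Against Left this mix gives (3/7)·2 + (4/7)·(-4) = -10/7.
Against Center this mix gives (3/7)·(-6) + (4/7)·2 = -10/7.
Against Right this mix gives (3/7)·(-2) + (4/7)·6 = 18/7.
All of the defender's active replies (Left, Center) yield -10/7, and no column does worse for the attacker. The mix makes the defender indifferent and guarantees -10/7, so it is optimal.

Yes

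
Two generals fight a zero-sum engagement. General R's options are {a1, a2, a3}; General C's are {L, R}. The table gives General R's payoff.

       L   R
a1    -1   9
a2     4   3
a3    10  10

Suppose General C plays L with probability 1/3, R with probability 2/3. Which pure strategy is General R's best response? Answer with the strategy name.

a3

Expected payoff of a1: (1/3)·(-1) + (2/3)·9 = 17/3.
Expected payoff of a2: (1/3)·4 + (2/3)·3 = 10/3.
Expected payoff of a3: (1/3)·10 + (2/3)·10 = 10.
The largest is 10, so General R's best response is a3.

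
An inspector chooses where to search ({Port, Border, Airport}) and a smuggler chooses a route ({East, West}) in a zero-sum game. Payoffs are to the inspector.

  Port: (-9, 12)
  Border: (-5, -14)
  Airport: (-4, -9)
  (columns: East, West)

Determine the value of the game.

Row minima: Port → -9, Border → -14, Airport → -9; maximin = -9.
Column maxima: East → -4, West → 12; minimax = -4.
-9 ≠ -4, so there is no saddle point; optimal play is mixed.
Border is strictly dominated by Airport, so the inspector never plays it.
On the remaining 2×2 (Port, Airport vs East, West):
Let the inspector play Port with probability p. Expected payoff against East: (-9)p + (-4)(1−p) = −5p − 4; against West: 12p + (-9)(1−p) = 21p − 9.
Setting these equal: −5p − 4 = 21p − 9 ⇒ −26p = -5 ⇒ p = 5/26, and the value is (-5)·(5/26) − 4 = -129/26.
For the smuggler: with q = P(East), equating Port's and Airport's payoffs gives −21q + 12 = 5q − 9 ⇒ q = 21/26.

-129/26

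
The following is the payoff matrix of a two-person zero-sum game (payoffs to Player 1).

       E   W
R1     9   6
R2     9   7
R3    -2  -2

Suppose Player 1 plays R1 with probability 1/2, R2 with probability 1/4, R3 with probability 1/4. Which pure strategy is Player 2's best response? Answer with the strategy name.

W

If Player 2 plays E, Player 1's expected payoff is (1/2)·9 + (1/4)·9 + (1/4)·(-2) = 25/4.
If Player 2 plays W, Player 1's expected payoff is (1/2)·6 + (1/4)·7 + (1/4)·(-2) = 17/4.
Player 2 minimizes Player 1's payoff; the smallest is 17/4, so the best response is W.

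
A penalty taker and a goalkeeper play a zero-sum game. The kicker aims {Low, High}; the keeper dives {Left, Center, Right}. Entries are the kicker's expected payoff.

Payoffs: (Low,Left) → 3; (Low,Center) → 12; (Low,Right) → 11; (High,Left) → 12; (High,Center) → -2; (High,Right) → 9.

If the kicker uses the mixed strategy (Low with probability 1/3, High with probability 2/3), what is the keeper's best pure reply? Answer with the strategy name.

Center

If the keeper plays Left, the kicker's expected payoff is (1/3)·3 + (2/3)·12 = 9.
If the keeper plays Center, the kicker's expected payoff is (1/3)·12 + (2/3)·(-2) = 8/3.
If the keeper plays Right, the kicker's expected payoff is (1/3)·11 + (2/3)·9 = 29/3.
The keeper minimizes the kicker's payoff; the smallest is 8/3, so the best response is Center.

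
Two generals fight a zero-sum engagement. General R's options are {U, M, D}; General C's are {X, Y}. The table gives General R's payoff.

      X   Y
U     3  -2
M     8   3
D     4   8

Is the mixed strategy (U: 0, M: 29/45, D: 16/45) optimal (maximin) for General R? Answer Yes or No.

Against X this mix gives (29/45)·8 + (16/45)·4 = 296/45.
Against Y this mix gives (29/45)·3 + (16/45)·8 = 43/9.
General C will play Y, holding General R to 43/9. Shifting weight toward the row that does better against Y would raise this floor (the equalizing mix achieves 52/9 against both Y and X), so the proposed strategy is not optimal.

No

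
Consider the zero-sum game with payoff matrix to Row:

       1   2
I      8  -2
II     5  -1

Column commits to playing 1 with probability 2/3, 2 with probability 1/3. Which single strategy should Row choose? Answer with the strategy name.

I

Expected payoff of I: (2/3)·8 + (1/3)·(-2) = 14/3.
Expected payoff of II: (2/3)·5 + (1/3)·(-1) = 3.
The largest is 14/3, so Row's best response is I.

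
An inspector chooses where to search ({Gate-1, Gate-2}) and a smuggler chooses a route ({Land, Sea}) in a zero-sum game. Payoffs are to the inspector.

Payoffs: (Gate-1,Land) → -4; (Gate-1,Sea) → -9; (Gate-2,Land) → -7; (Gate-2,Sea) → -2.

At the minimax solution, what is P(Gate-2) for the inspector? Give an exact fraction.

Row minima: Gate-1 → -9, Gate-2 → -7; maximin = -7.
Column maxima: Land → -4, Sea → -2; minimax = -4.
-7 ≠ -4, so there is no saddle point; optimal play is mixed.
Let the inspector play Gate-1 with probability p. Expected payoff against Land: (-4)p + (-7)(1−p) = 3p − 7; against Sea: (-9)p + (-2)(1−p) = −7p − 2.
Setting these equal: 3p − 7 = −7p − 2 ⇒ 10p = 5 ⇒ p = 1/2, and the value is (3)·(1/2) − 7 = -11/2.
For the smuggler: with q = P(Land), equating Gate-1's and Gate-2's payoffs gives 5q − 9 = −5q − 2 ⇒ q = 7/10.

1/2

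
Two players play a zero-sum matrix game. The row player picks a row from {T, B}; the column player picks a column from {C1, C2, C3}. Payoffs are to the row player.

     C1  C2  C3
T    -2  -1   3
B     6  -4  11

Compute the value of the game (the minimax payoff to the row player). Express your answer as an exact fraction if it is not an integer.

-14/11

Row minima: T → -2, B → -4; maximin = -2.
Column maxima: C1 → 6, C2 → -1, C3 → 11; minimax = -1.
-2 ≠ -1, so there is no saddle point; optimal play is mixed.
C3 is strictly dominated by C1 (it gives the row player strictly more in every row), so the column player never plays it.
On the remaining 2×2 (T, B vs C1, C2):
Let the row player play T with probability p. Expected payoff against C1: (-2)p + 6(1−p) = −8p + 6; against C2: (-1)p + (-4)(1−p) = 3p − 4.
Setting these equal: −8p + 6 = 3p − 4 ⇒ −11p = -10 ⇒ p = 10/11, and the value is (-8)·(10/11) + 6 = -14/11.
For the column player: with q = P(C1), equating T's and B's payoffs gives −q − 1 = 10q − 4 ⇒ q = 3/11.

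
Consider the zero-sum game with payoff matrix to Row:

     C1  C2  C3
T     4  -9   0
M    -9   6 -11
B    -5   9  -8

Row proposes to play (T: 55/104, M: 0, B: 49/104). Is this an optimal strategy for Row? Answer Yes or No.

Against C1 this mix gives (55/104)·4 + (49/104)·(-5) = -25/104.
Against C2 this mix gives (55/104)·(-9) + (49/104)·9 = -27/52.
Against C3 this mix gives (55/104)·0 + (49/104)·(-8) = -49/13.
Column will play C3, holding Row to -49/13. Shifting weight toward the row that does better against C3 would raise this floor (the equalizing mix achieves -36/13 against both C3 and C2), so the proposed strategy is not optimal.

No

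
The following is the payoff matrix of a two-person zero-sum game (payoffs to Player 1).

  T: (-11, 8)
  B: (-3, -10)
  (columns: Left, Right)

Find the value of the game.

Row minima: T → -11, B → -10; maximin = -10.
Column maxima: Left → -3, Right → 8; minimax = -3.
-10 ≠ -3, so there is no saddle point; optimal play is mixed.
Let Player 1 play T with probability p. Expected payoff against Left: (-11)p + (-3)(1−p) = −8p − 3; against Right: 8p + (-10)(1−p) = 18p − 10.
Setting these equal: −8p − 3 = 18p − 10 ⇒ −26p = -7 ⇒ p = 7/26, and the value is (-8)·(7/26) − 3 = -67/13.
For Player 2: with q = P(Left), equating T's and B's payoffs gives −19q + 8 = 7q − 10 ⇒ q = 9/13.

-67/13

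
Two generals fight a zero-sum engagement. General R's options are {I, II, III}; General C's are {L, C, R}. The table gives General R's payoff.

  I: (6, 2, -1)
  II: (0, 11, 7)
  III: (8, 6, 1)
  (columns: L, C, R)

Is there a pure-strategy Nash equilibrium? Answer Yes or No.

Row minima: I → -1, II → 0, III → 1; maximin = 1.
Column maxima: L → 8, C → 11, R → 7; minimax = 7.
1 ≠ 7, so no pure-strategy equilibrium exists.

No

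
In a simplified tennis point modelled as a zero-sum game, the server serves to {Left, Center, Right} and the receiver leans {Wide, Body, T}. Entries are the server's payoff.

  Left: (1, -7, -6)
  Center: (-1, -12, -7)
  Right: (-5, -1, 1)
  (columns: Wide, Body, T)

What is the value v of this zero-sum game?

Row minima: Left → -7, Center → -12, Right → -5; maximin = -5.
Column maxima: Wide → 1, Body → -1, T → 1; minimax = -1.
-5 ≠ -1, so there is no saddle point; optimal play is mixed.
Center is strictly dominated by Left, so the server never plays it.
T is strictly dominated by Body (it gives the server strictly more in every row), so the receiver never plays it.
On the remaining 2×2 (Left, Right vs Wide, Body):
Let the server play Left with probability p. Expected payoff against Wide: 1p + (-5)(1−p) = 6p − 5; against Body: (-7)p + (-1)(1−p) = −6p − 1.
Setting these equal: 6p − 5 = −6p − 1 ⇒ 12p = 4 ⇒ p = 1/3, and the value is (6)·(1/3) − 5 = -3.
For the receiver: with q = P(Wide), equating Left's and Right's payoffs gives 8q − 7 = −4q − 1 ⇒ q = 1/2.

-3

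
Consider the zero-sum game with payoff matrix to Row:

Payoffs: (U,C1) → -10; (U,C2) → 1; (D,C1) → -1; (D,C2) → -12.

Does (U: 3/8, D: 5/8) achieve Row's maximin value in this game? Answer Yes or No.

Against C1 this mix gives (3/8)·(-10) + (5/8)·(-1) = -35/8.
Against C2 this mix gives (3/8)·1 + (5/8)·(-12) = -57/8.
Column will play C2, holding Row to -57/8. Shifting weight toward the row that does better against C2 would raise this floor (the equalizing mix achieves -11/2 against both C2 and C1), so the proposed strategy is not optimal.

No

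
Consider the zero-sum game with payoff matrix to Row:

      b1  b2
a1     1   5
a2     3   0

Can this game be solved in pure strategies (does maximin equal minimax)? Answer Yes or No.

Row minima: a1 → 1, a2 → 0; maximin = 1.
Column maxima: b1 → 3, b2 → 5; minimax = 3.
1 ≠ 3, so no pure-strategy equilibrium exists.

No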